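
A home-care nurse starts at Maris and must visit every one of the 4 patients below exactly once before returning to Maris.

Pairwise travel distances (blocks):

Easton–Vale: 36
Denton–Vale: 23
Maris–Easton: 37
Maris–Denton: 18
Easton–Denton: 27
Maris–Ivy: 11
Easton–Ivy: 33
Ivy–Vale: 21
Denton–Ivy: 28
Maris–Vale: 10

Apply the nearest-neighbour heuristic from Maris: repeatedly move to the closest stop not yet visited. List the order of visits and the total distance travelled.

Nearest-neighbour total = 123 blocks; route Maris → Vale → Ivy → Denton → Easton → Maris.

Maris → [Vale:10 / Ivy:11 / Denton:18 / Easton:37] → Vale (10)
Vale → [Ivy:21 / Denton:23 / Easton:36] → Ivy (21)
Ivy → [Denton:28 / Easton:33] → Denton (28)
Denton → [Easton:27] → Easton (27)
Return Easton→Maris: 37.
Total = 10 + 21 + 28 + 27 + 37 = 123.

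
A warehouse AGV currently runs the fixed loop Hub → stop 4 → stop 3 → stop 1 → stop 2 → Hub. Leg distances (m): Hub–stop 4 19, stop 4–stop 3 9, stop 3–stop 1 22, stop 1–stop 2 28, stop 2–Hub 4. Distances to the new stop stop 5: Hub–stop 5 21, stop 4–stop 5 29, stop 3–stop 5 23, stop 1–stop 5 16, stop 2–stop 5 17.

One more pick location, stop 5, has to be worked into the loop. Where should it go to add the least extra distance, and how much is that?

Insertion cost between consecutive stops i–j is d(i,stop 5) + d(stop 5,j) − d(i,j):
  between Hub and stop 4: 21 + 29 − 19 = 31
  between stop 4 and stop 3: 29 + 23 − 9 = 43
  between stop 3 and stop 1: 23 + 16 − 22 = 17
  between stop 1 and stop 2: 16 + 17 − 28 = 5
  between stop 2 and Hub: 17 + 21 − 4 = 34
Cheapest insertion is between stop 1 and stop 2, adding 5.
New total = 82 + 5 = 87.

+5 m — insert stop 5 between stop 1 and stop 2.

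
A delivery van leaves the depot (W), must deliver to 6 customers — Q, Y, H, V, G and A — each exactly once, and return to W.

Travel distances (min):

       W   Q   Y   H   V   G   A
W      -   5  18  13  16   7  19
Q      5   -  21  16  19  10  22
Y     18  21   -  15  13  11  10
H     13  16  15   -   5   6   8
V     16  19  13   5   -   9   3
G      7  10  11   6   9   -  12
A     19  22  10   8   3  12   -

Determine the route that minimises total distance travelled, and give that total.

With 6 stops there are 6!/2 = 360 distinct round trips (a route and its reverse cost the same).
W → Q → Y → H → V → G → A → W: 5+21+15+5+9+12+19 = 86
W → Q → Y → H → V → A → G → W: 5+21+15+5+3+12+7 = 68
W → Q → Y → H → G → V → A → W: 5+21+15+6+9+3+19 = 78
W → Q → Y → H → G → A → V → W: 5+21+15+6+12+3+16 = 78
W → Q → Y → H → A → V → G → W: 5+21+15+8+3+9+7 = 68
W → Q → Y → H → A → G → V → W: 5+21+15+8+12+9+16 = 86
W → Q → Y → V → H → G → A → W: 5+21+13+5+6+12+19 = 81
W → Q → Y → V → H → A → G → W: 5+21+13+5+8+12+7 = 71
… (352 more)
W → Q → Y → A → V → H → G → W: 5+21+10+3+5+6+7 = 57  ← best
The minimum is 57.
One optimal route: W → Q → Y → A → V → H → G → W (or its reverse).

Shortest round trip = 57 min.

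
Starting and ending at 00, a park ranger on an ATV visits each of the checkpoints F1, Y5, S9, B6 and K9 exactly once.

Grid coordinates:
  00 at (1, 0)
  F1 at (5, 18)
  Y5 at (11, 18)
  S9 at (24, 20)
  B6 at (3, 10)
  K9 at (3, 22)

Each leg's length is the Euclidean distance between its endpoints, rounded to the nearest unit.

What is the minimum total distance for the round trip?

With 5 stops there are 5!/2 = 60 distinct round trips (a route and its reverse cost the same).
00 - F1 - Y5 - S9 - B6 - K9 - 00: 18+6+13+23+12+22 = 94
00 - F1 - Y5 - S9 - K9 - B6 - 00: 18+6+13+21+12+10 = 80
00 - F1 - Y5 - B6 - S9 - K9 - 00: 18+6+11+23+21+22 = 101
00 - F1 - Y5 - B6 - K9 - S9 - 00: 18+6+11+12+21+30 = 98
00 - F1 - Y5 - K9 - S9 - B6 - 00: 18+6+9+21+23+10 = 87
00 - F1 - Y5 - K9 - B6 - S9 - 00: 18+6+9+12+23+30 = 98
00 - F1 - S9 - Y5 - B6 - K9 - 00: 18+19+13+11+12+22 = 95
00 - F1 - S9 - Y5 - K9 - B6 - 00: 18+19+13+9+12+10 = 81
00 - F1 - S9 - B6 - Y5 - K9 - 00: 18+19+23+11+9+22 = 102
00 - F1 - S9 - B6 - K9 - Y5 - 00: 18+19+23+12+9+21 = 102
00 - F1 - S9 - K9 - Y5 - B6 - 00: 18+19+21+9+11+10 = 88
00 - F1 - S9 - K9 - B6 - Y5 - 00: 18+19+21+12+11+21 = 102
00 - F1 - B6 - Y5 - S9 - K9 - 00: 18+8+11+13+21+22 = 93
00 - F1 - B6 - Y5 - K9 - S9 - 00: 18+8+11+9+21+30 = 97
… (46 more)
00 - S9 - Y5 - K9 - F1 - B6 - 00: 30+13+9+4+8+10 = 74  ← best
The minimum is 74.
One optimal route: 00 → S9 → Y5 → K9 → F1 → B6 → 00 (or its reverse).

Shortest round trip = 74.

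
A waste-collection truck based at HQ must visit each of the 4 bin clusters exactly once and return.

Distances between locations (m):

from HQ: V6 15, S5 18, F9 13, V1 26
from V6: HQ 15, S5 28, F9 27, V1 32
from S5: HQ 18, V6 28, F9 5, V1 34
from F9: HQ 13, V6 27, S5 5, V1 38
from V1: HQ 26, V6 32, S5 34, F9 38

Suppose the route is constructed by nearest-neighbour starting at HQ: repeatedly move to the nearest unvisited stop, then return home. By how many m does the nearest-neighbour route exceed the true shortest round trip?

5 m longer than the optimal tour.

From HQ: F9=13, V6=15, S5=18, V1=26 → choose F9 (13).
From F9: S5=5, V6=27, V1=38 → choose S5 (5).
From S5: V6=28, V1=34 → choose V6 (28).
From V6: V1=32 → choose V1 (32).
NN route HQ → F9 → S5 → V6 → V1 → HQ costs 104.
Optimal: HQ → V6 → V1 → S5 → F9 → HQ costs 99 (by enumerating all 12 distinct tours).
Excess = 104 − 99 = 5.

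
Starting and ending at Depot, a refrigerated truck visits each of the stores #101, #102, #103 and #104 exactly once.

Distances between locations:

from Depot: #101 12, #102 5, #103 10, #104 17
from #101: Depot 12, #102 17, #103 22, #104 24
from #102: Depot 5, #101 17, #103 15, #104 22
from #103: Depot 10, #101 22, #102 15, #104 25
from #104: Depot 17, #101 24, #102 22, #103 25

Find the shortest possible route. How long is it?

With 4 stops there are 4!/2 = 12 distinct round trips (a route and its reverse cost the same).
Depot - #101 - #102 - #103 - #104 - Depot: 12+17+15+25+17 = 86
Depot - #101 - #102 - #104 - #103 - Depot: 12+17+22+25+10 = 86
Depot - #101 - #103 - #102 - #104 - Depot: 12+22+15+22+17 = 88
Depot - #101 - #103 - #104 - #102 - Depot: 12+22+25+22+5 = 86
Depot - #101 - #104 - #102 - #103 - Depot: 12+24+22+15+10 = 83
Depot - #101 - #104 - #103 - #102 - Depot: 12+24+25+15+5 = 81
Depot - #102 - #101 - #103 - #104 - Depot: 5+17+22+25+17 = 86
Depot - #102 - #101 - #104 - #103 - Depot: 5+17+24+25+10 = 81
Depot - #102 - #103 - #101 - #104 - Depot: 5+15+22+24+17 = 83
Depot - #102 - #104 - #101 - #103 - Depot: 5+22+24+22+10 = 83
Depot - #103 - #101 - #102 - #104 - Depot: 10+22+17+22+17 = 88
Depot - #103 - #102 - #101 - #104 - Depot: 10+15+17+24+17 = 83
The minimum is 81.
One optimal route: Depot → #101 → #104 → #103 → #102 → Depot (or its reverse).

Shortest round trip = 81.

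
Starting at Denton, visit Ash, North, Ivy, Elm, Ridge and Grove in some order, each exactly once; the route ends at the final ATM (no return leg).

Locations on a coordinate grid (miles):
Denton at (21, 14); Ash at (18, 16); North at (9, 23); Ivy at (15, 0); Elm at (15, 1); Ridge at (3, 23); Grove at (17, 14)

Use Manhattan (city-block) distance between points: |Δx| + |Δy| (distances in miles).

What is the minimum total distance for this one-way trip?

Minimum one-way distance = 59 miles.

There are 6! = 720 possible orderings.
Denton → Ash → North → Ivy → Elm → Ridge → Grove: 5+16+29+1+34+23 = 108
Denton → Ash → North → Ivy → Elm → Grove → Ridge: 5+16+29+1+15+23 = 89
Denton → Ash → North → Ivy → Ridge → Elm → Grove: 5+16+29+35+34+15 = 134
Denton → Ash → North → Ivy → Ridge → Grove → Elm: 5+16+29+35+23+15 = 123
Denton → Ash → North → Ivy → Grove → Elm → Ridge: 5+16+29+16+15+34 = 115
Denton → Ash → North → Ivy → Grove → Ridge → Elm: 5+16+29+16+23+34 = 123
Denton → Ash → North → Elm → Ivy → Ridge → Grove: 5+16+28+1+35+23 = 108
Denton → Ash → North → Elm → Ivy → Grove → Ridge: 5+16+28+1+16+23 = 89
… (712 more)
Denton → Ash → Grove → Ivy → Elm → North → Ridge: 5+3+16+1+28+6 = 59  ← best
The minimum is 59.
One shortest path: Denton → Ash → Grove → Ivy → Elm → North → Ridge.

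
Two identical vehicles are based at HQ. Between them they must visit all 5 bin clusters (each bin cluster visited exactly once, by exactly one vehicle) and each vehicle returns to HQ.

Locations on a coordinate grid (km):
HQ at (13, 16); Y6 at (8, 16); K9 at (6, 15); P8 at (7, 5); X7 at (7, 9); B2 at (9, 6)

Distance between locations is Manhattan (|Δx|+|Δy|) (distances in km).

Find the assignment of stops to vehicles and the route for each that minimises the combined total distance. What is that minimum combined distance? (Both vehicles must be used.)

Try each way of splitting the stops between the two vehicles (each non-empty) and, for each split, find the best tour for each vehicle:
  {Y6} + {K9, P8, X7, B2}: 10 + 36 = 46
  {K9} + {Y6, P8, X7, B2}: 16 + 34 = 50
  {Y6, K9} + {P8, X7, B2}: 16 + 34 = 50
  {P8} + {Y6, K9, X7, B2}: 34 + 34 = 68
  {Y6, P8} + {K9, X7, B2}: 34 + 34 = 68
  {K9, P8} + {Y6, X7, B2}: 36 + 32 = 68
  … (15 splits in total)
Best: vehicle 1 HQ → Y6 → HQ = 10; vehicle 2 HQ → K9 → X7 → P8 → B2 → HQ = 36; combined 46.

Minimum combined distance: 46 km.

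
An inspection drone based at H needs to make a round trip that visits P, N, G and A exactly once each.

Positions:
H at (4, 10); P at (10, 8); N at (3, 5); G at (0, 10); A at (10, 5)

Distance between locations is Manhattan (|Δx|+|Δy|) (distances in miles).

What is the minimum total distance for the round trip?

H → P → N → G → A → H: 8+10+8+15+11 = 52
H → P → N → A → G → H: 8+10+7+15+4 = 44
H → P → G → N → A → H: 8+12+8+7+11 = 46
H → P → G → A → N → H: 8+12+15+7+6 = 48
H → P → A → N → G → H: 8+3+7+8+4 = 30
H → P → A → G → N → H: 8+3+15+8+6 = 40
H → N → P → G → A → H: 6+10+12+15+11 = 54
H → N → P → A → G → H: 6+10+3+15+4 = 38
H → N → G → P → A → H: 6+8+12+3+11 = 40
H → N → A → P → G → H: 6+7+3+12+4 = 32
H → G → P → N → A → H: 4+12+10+7+11 = 44
H → G → N → P → A → H: 4+8+10+3+11 = 36
The minimum is 30.
One optimal route: H → P → A → N → G → H (or its reverse).

30 miles — the shortest possible round trip.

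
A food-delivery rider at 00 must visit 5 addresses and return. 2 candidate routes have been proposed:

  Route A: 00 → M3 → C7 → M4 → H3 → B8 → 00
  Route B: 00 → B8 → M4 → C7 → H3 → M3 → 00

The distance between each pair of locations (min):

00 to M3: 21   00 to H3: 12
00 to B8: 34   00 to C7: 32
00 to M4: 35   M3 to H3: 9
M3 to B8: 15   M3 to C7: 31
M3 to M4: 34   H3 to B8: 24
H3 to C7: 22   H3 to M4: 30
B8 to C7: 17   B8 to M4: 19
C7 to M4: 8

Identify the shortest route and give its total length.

Route A: 21 + 31 + 8 + 30 + 24 + 34 = 148
Route B: 34 + 19 + 8 + 22 + 9 + 21 = 113

113 min — Route B is the shortest.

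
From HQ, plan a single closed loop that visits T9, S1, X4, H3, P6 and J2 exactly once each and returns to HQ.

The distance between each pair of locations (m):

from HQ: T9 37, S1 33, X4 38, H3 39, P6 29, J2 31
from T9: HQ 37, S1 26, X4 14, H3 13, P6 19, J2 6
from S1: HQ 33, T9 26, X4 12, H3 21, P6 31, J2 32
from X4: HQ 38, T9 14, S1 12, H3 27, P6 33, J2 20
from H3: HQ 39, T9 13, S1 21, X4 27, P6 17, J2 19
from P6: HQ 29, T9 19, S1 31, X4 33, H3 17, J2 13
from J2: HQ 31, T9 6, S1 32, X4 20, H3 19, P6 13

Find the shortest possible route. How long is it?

HQ - T9 - S1 - X4 - H3 - P6 - J2 - HQ: 37+26+12+27+17+13+31 = 163
HQ - T9 - S1 - X4 - H3 - J2 - P6 - HQ: 37+26+12+27+19+13+29 = 163
HQ - T9 - S1 - X4 - P6 - H3 - J2 - HQ: 37+26+12+33+17+19+31 = 175
HQ - T9 - S1 - X4 - P6 - J2 - H3 - HQ: 37+26+12+33+13+19+39 = 179
HQ - T9 - S1 - X4 - J2 - H3 - P6 - HQ: 37+26+12+20+19+17+29 = 160
HQ - T9 - S1 - X4 - J2 - P6 - H3 - HQ: 37+26+12+20+13+17+39 = 164
HQ - T9 - S1 - H3 - X4 - P6 - J2 - HQ: 37+26+21+27+33+13+31 = 188
HQ - T9 - S1 - H3 - X4 - J2 - P6 - HQ: 37+26+21+27+20+13+29 = 173
… (352 more)
HQ - S1 - X4 - T9 - J2 - H3 - P6 - HQ: 33+12+14+6+19+17+29 = 130  ← best
The minimum is 130.
One optimal route: HQ → S1 → X4 → T9 → J2 → H3 → P6 → HQ (or its reverse).

Minimum total distance: 130 m.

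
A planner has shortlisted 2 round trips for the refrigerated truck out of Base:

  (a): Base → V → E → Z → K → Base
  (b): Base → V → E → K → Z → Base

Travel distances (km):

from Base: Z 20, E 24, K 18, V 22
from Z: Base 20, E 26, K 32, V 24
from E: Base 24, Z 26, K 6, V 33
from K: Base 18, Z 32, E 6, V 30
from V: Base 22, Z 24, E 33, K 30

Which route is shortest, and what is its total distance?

113 km — (b) is the shortest.

(a): 22 + 33 + 26 + 32 + 18 = 131
(b): 22 + 33 + 6 + 32 + 20 = 113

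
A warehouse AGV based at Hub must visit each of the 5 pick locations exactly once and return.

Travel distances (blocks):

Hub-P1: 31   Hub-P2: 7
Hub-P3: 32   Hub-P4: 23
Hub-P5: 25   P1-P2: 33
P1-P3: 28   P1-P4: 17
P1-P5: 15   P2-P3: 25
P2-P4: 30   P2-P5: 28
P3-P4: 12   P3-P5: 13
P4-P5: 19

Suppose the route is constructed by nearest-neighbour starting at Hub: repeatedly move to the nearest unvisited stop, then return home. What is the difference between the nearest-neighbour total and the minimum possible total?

From Hub: P2=7, P4=23, P5=25, P1=31, P3=32 → choose P2 (7).
From P2: P3=25, P5=28, P4=30, P1=33 → choose P3 (25).
From P3: P4=12, P5=13, P1=28 → choose P4 (12).
From P4: P1=17, P5=19 → choose P1 (17).
From P1: P5=15 → choose P5 (15).
NN route Hub → P2 → P3 → P4 → P1 → P5 → Hub costs 101.
Optimal: Hub → P2 → P3 → P5 → P1 → P4 → Hub costs 100 (by enumerating all 60 distinct tours).
Excess = 101 − 100 = 1.

1 blocks longer than the optimal tour.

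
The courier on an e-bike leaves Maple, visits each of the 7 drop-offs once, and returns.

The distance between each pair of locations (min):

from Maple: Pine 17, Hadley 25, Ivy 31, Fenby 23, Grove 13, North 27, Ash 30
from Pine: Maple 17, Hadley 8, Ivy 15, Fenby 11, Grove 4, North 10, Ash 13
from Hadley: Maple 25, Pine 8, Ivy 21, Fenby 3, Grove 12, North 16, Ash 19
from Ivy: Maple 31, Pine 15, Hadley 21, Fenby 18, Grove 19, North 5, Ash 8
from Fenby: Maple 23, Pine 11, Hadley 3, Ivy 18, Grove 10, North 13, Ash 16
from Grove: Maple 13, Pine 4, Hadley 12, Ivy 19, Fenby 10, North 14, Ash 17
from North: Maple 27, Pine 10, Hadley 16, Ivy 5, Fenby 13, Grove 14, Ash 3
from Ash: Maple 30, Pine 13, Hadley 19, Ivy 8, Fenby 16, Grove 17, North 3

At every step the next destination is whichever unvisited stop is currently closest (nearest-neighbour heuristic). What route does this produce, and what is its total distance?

83 min along Maple → Grove → Pine → Hadley → Fenby → North → Ash → Ivy → Maple.

From Maple: distances to unvisited — Grove=13, Pine=17, Fenby=23, Hadley=25, North=27, Ash=30, Ivy=31. Nearest is Grove (13).
From Grove: distances to unvisited — Pine=4, Fenby=10, Hadley=12, North=14, Ash=17, Ivy=19. Nearest is Pine (4).
From Pine: distances to unvisited — Hadley=8, North=10, Fenby=11, Ash=13, Ivy=15. Nearest is Hadley (8).
From Hadley: distances to unvisited — Fenby=3, North=16, Ash=19, Ivy=21. Nearest is Fenby (3).
From Fenby: distances to unvisited — North=13, Ash=16, Ivy=18. Nearest is North (13).
From North: distances to unvisited — Ash=3, Ivy=5. Nearest is Ash (3).
From Ash: distances to unvisited — Ivy=8. Nearest is Ivy (8).
Return Ivy→Maple: 31.
Total = 13 + 4 + 8 + 3 + 13 + 3 + 8 + 31 = 83.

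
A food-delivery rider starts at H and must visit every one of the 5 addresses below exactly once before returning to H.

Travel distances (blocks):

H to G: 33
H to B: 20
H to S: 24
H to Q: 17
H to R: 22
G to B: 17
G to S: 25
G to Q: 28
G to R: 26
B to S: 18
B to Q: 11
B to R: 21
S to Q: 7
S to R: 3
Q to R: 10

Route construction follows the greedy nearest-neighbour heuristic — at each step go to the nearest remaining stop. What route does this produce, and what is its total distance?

Total distance 98 blocks via the nearest-neighbour route H → Q → S → R → B → G → H.

H → [Q:17 / B:20 / R:22 / S:24 / G:33] → Q (17)
Q → [S:7 / R:10 / B:11 / G:28] → S (7)
S → [R:3 / B:18 / G:25] → R (3)
R → [B:21 / G:26] → B (21)
B → [G:17] → G (17)
Return G→H: 33.
Total = 17 + 7 + 3 + 21 + 17 + 33 = 98.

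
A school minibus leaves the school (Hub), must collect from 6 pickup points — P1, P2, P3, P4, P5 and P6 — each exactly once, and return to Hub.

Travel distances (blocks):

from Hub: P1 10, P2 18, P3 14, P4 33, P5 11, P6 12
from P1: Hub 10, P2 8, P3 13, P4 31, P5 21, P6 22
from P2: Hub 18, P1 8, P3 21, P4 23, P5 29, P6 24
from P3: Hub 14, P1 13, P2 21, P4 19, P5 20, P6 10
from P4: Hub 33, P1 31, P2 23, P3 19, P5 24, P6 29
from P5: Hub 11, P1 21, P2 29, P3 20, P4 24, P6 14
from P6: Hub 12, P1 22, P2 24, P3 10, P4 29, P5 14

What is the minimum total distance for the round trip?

Minimum total distance: 95 blocks.

With 6 stops there are 6!/2 = 360 distinct round trips (a route and its reverse cost the same).
Hub→P1→P2→P3→P4→P5→P6→Hub: 10+8+21+19+24+14+12 = 108
Hub→P1→P2→P3→P4→P6→P5→Hub: 10+8+21+19+29+14+11 = 112
Hub→P1→P2→P3→P5→P4→P6→Hub: 10+8+21+20+24+29+12 = 124
Hub→P1→P2→P3→P5→P6→P4→Hub: 10+8+21+20+14+29+33 = 135
Hub→P1→P2→P3→P6→P4→P5→Hub: 10+8+21+10+29+24+11 = 113
Hub→P1→P2→P3→P6→P5→P4→Hub: 10+8+21+10+14+24+33 = 120
Hub→P1→P2→P4→P3→P5→P6→Hub: 10+8+23+19+20+14+12 = 106
Hub→P1→P2→P4→P3→P6→P5→Hub: 10+8+23+19+10+14+11 = 95
… (352 more)
The minimum is 95.
One optimal route: Hub → P1 → P2 → P4 → P3 → P6 → P5 → Hub (or its reverse).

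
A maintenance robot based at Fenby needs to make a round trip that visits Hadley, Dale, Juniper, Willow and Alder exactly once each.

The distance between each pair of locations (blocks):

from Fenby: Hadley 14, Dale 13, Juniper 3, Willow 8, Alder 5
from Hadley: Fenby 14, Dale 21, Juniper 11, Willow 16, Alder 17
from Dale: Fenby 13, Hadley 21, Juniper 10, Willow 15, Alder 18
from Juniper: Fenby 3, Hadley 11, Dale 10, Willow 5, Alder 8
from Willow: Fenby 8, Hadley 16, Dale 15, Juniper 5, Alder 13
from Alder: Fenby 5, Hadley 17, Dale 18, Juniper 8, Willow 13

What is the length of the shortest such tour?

66 blocks — the shortest possible round trip.

There are 60 distinct closed tours to check (reversals are equivalent).
Fenby-Hadley-Dale-Juniper-Willow-Alder-Fenby: 14+21+10+5+13+5 = 68
Fenby-Hadley-Dale-Juniper-Alder-Willow-Fenby: 14+21+10+8+13+8 = 74
Fenby-Hadley-Dale-Willow-Juniper-Alder-Fenby: 14+21+15+5+8+5 = 68
Fenby-Hadley-Dale-Willow-Alder-Juniper-Fenby: 14+21+15+13+8+3 = 74
Fenby-Hadley-Dale-Alder-Juniper-Willow-Fenby: 14+21+18+8+5+8 = 74
Fenby-Hadley-Dale-Alder-Willow-Juniper-Fenby: 14+21+18+13+5+3 = 74
Fenby-Hadley-Juniper-Dale-Willow-Alder-Fenby: 14+11+10+15+13+5 = 68
Fenby-Hadley-Juniper-Dale-Alder-Willow-Fenby: 14+11+10+18+13+8 = 74
Fenby-Hadley-Juniper-Willow-Dale-Alder-Fenby: 14+11+5+15+18+5 = 68
Fenby-Hadley-Juniper-Willow-Alder-Dale-Fenby: 14+11+5+13+18+13 = 74
Fenby-Hadley-Juniper-Alder-Dale-Willow-Fenby: 14+11+8+18+15+8 = 74
Fenby-Hadley-Juniper-Alder-Willow-Dale-Fenby: 14+11+8+13+15+13 = 74
Fenby-Hadley-Willow-Dale-Juniper-Alder-Fenby: 14+16+15+10+8+5 = 68
Fenby-Hadley-Willow-Dale-Alder-Juniper-Fenby: 14+16+15+18+8+3 = 74
… (46 more)
Fenby-Dale-Juniper-Willow-Hadley-Alder-Fenby: 13+10+5+16+17+5 = 66  ← best
The minimum is 66.
One optimal route: Fenby → Dale → Juniper → Willow → Hadley → Alder → Fenby (or its reverse).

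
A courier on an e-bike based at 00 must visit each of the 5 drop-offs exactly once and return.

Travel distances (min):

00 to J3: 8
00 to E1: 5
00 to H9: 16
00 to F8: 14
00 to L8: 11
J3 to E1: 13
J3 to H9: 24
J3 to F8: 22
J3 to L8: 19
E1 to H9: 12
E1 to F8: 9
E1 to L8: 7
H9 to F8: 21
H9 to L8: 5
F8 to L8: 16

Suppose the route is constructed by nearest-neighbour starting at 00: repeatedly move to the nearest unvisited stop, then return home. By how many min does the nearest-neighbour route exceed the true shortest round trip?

00: E1=5, J3=8, L8=11, F8=14, H9=16 ⇒ E1
E1: L8=7, F8=9, H9=12, J3=13 ⇒ L8
L8: H9=5, F8=16, J3=19 ⇒ H9
H9: F8=21, J3=24 ⇒ F8
F8: J3=22 ⇒ J3
NN route 00 → E1 → L8 → H9 → F8 → J3 → 00 costs 68.
Optimal: 00 → J3 → E1 → F8 → H9 → L8 → 00 costs 67 (by enumerating all 60 distinct tours).
Excess = 68 − 67 = 1.

Excess over optimum: 1 min.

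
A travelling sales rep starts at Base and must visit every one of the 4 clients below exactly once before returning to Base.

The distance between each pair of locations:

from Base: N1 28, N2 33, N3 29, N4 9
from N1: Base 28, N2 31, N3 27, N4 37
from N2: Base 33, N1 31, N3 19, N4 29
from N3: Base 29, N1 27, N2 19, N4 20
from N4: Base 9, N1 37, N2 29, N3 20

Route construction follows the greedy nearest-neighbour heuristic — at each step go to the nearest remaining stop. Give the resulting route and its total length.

Base → [N4:9 / N1:28 / N3:29 / N2:33] → N4 (9)
N4 → [N3:20 / N2:29 / N1:37] → N3 (20)
N3 → [N2:19 / N1:27] → N2 (19)
N2 → [N1:31] → N1 (31)
Return N1→Base: 28.
Total = 9 + 20 + 19 + 31 + 28 = 107.

Total distance 107 via the nearest-neighbour route Base → N4 → N3 → N2 → N1 → Base.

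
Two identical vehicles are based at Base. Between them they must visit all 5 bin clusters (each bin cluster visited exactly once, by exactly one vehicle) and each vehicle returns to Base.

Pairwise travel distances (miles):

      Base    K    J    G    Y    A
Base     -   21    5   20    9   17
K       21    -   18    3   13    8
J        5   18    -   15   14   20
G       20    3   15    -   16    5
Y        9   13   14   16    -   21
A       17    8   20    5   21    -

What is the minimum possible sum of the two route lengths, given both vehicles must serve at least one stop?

57 miles — the smallest possible combined total.

There are 2^4 − 1 = 15 ways to divide the 5 stops into two non-empty groups. For each, the best each vehicle can do is its own shortest tour through its group:
  {K} + {J, G, Y, A}: 42 + 55 = 97
  {J} + {K, G, Y, A}: 10 + 47 = 57
  {K, J} + {G, Y, A}: 44 + 47 = 91
  {G} + {K, J, Y, A}: 40 + 55 = 95
  {K, G} + {J, Y, A}: 44 + 55 = 99
  {J, G} + {K, Y, A}: 40 + 47 = 87
  … (15 splits in total)
Best: vehicle 1 Base → J → Base = 10; vehicle 2 Base → Y → K → G → A → Base = 47; combined 57.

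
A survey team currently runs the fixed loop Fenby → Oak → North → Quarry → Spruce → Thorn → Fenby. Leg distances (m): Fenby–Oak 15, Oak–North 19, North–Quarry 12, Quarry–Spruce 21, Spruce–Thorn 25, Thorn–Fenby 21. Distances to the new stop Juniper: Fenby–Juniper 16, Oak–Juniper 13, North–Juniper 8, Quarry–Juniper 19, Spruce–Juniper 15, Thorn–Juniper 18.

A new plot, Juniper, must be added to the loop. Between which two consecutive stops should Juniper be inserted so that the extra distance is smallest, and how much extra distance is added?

Insertion cost between consecutive stops i–j is d(i,Juniper) + d(Juniper,j) − d(i,j):
  between Fenby and Oak: 16 + 13 − 15 = 14
  between Oak and North: 13 + 8 − 19 = 2
  between North and Quarry: 8 + 19 − 12 = 15
  between Quarry and Spruce: 19 + 15 − 21 = 13
  between Spruce and Thorn: 15 + 18 − 25 = 8
  between Thorn and Fenby: 18 + 16 − 21 = 13
Cheapest insertion is between Oak and North, adding 2.
New total = 113 + 2 = 115.

Minimum extra distance: 2 m, inserting Juniper between Oak and North.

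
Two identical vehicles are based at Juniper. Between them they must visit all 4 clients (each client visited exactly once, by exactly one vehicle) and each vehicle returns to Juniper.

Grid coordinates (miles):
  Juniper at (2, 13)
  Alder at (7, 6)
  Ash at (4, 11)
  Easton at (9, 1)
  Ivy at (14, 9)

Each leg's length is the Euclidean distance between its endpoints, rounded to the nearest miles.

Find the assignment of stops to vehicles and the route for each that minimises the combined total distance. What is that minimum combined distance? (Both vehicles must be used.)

Check every non-empty split of the stops between the two vehicles; for each half take its own optimal tour:
  {Alder} + {Ash, Easton, Ivy}: 18 + 36 = 54
  {Ash} + {Alder, Easton, Ivy}: 6 + 36 = 42
  {Alder, Ash} + {Easton, Ivy}: 18 + 36 = 54
  {Easton} + {Alder, Ash, Ivy}: 28 + 30 = 58
  {Alder, Easton} + {Ash, Ivy}: 28 + 26 = 54
  {Ash, Easton} + {Alder, Ivy}: 28 + 30 = 58
  … (7 splits in total)
Best: vehicle 1 Juniper → Ash → Juniper = 6; vehicle 2 Juniper → Alder → Easton → Ivy → Juniper = 36; combined 42.

42 miles — the smallest possible combined total.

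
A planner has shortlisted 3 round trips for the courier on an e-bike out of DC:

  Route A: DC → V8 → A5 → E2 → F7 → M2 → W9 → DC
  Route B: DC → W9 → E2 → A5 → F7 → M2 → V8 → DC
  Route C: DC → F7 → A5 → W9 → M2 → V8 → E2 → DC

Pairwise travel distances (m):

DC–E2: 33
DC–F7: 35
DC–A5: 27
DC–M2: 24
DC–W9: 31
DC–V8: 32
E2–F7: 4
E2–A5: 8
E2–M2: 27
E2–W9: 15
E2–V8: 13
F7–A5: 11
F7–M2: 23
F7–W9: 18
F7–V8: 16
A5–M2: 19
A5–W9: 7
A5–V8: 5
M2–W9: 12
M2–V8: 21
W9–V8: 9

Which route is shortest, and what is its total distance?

115 m — Route A is the shortest.

Route A: 32 + 5 + 8 + 4 + 23 + 12 + 31 = 115
Route B: 31 + 15 + 8 + 11 + 23 + 21 + 32 = 141
Route C: 35 + 11 + 7 + 12 + 21 + 13 + 33 = 132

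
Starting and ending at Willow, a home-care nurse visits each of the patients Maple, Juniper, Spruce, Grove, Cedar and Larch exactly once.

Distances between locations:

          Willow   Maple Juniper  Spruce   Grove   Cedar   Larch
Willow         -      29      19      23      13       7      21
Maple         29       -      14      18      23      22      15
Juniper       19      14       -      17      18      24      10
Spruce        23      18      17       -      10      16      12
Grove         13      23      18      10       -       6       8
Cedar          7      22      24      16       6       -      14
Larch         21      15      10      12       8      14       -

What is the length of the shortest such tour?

There are 360 distinct closed tours to check (reversals are equivalent).
Willow → Maple → Juniper → Spruce → Grove → Cedar → Larch → Willow: 29+14+17+10+6+14+21 = 111
Willow → Maple → Juniper → Spruce → Grove → Larch → Cedar → Willow: 29+14+17+10+8+14+7 = 99
Willow → Maple → Juniper → Spruce → Cedar → Grove → Larch → Willow: 29+14+17+16+6+8+21 = 111
Willow → Maple → Juniper → Spruce → Cedar → Larch → Grove → Willow: 29+14+17+16+14+8+13 = 111
Willow → Maple → Juniper → Spruce → Larch → Grove → Cedar → Willow: 29+14+17+12+8+6+7 = 93
Willow → Maple → Juniper → Spruce → Larch → Cedar → Grove → Willow: 29+14+17+12+14+6+13 = 105
Willow → Maple → Juniper → Grove → Spruce → Cedar → Larch → Willow: 29+14+18+10+16+14+21 = 122
Willow → Maple → Juniper → Grove → Spruce → Larch → Cedar → Willow: 29+14+18+10+12+14+7 = 104
… (352 more)
Willow → Juniper → Maple → Larch → Spruce → Grove → Cedar → Willow: 19+14+15+12+10+6+7 = 83  ← best
The minimum is 83.
One optimal route: Willow → Juniper → Maple → Larch → Spruce → Grove → Cedar → Willow (or its reverse).

83 — the shortest possible round trip.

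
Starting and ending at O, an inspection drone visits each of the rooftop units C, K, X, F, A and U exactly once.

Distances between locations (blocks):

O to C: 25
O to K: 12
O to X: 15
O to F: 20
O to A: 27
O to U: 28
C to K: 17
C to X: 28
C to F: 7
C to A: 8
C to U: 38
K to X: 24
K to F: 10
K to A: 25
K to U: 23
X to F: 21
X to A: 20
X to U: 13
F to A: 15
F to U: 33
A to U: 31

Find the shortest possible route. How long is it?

Minimum total distance: 96 blocks.

With 6 stops there are 6!/2 = 360 distinct round trips (a route and its reverse cost the same).
O - C - K - X - F - A - U - O: 25+17+24+21+15+31+28 = 161
O - C - K - X - F - U - A - O: 25+17+24+21+33+31+27 = 178
O - C - K - X - A - F - U - O: 25+17+24+20+15+33+28 = 162
O - C - K - X - A - U - F - O: 25+17+24+20+31+33+20 = 170
O - C - K - X - U - F - A - O: 25+17+24+13+33+15+27 = 154
O - C - K - X - U - A - F - O: 25+17+24+13+31+15+20 = 145
O - C - K - F - X - A - U - O: 25+17+10+21+20+31+28 = 152
O - C - K - F - X - U - A - O: 25+17+10+21+13+31+27 = 144
… (352 more)
O - K - F - C - A - U - X - O: 12+10+7+8+31+13+15 = 96  ← best
The minimum is 96.
One optimal route: O → K → F → C → A → U → X → O (or its reverse).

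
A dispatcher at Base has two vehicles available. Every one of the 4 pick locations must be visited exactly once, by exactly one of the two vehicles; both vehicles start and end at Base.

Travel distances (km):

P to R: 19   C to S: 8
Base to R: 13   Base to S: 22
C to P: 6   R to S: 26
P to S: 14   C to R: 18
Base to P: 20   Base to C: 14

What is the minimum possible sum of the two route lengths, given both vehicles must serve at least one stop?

Minimum combined distance: 82 km.

Try each way of splitting the stops between the two vehicles (each non-empty) and, for each split, find the best tour for each vehicle:
  {C} + {P, R, S}: 28 + 68 = 96
  {P} + {C, R, S}: 40 + 61 = 101
  {C, P} + {R, S}: 40 + 61 = 101
  {R} + {C, P, S}: 26 + 56 = 82
  {C, R} + {P, S}: 45 + 56 = 101
  {P, R} + {C, S}: 52 + 44 = 96
  … (7 splits in total)
Best: vehicle 1 Base → R → Base = 26; vehicle 2 Base → C → P → S → Base = 56; combined 82.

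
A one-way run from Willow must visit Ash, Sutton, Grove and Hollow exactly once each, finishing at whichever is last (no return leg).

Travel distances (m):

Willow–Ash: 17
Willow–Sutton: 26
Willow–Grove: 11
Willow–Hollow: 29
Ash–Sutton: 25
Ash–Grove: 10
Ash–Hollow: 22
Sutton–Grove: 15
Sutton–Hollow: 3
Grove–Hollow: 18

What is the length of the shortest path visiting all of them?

45 m — the minimum one-way total.

There are 4! = 24 possible orderings.
Willow - Ash - Sutton - Grove - Hollow: 17+25+15+18 = 75
Willow - Ash - Sutton - Hollow - Grove: 17+25+3+18 = 63
Willow - Ash - Grove - Sutton - Hollow: 17+10+15+3 = 45
Willow - Ash - Grove - Hollow - Sutton: 17+10+18+3 = 48
Willow - Ash - Hollow - Sutton - Grove: 17+22+3+15 = 57
Willow - Ash - Hollow - Grove - Sutton: 17+22+18+15 = 72
Willow - Sutton - Ash - Grove - Hollow: 26+25+10+18 = 79
Willow - Sutton - Ash - Hollow - Grove: 26+25+22+18 = 91
Willow - Sutton - Grove - Ash - Hollow: 26+15+10+22 = 73
Willow - Sutton - Grove - Hollow - Ash: 26+15+18+22 = 81
Willow - Sutton - Hollow - Ash - Grove: 26+3+22+10 = 61
Willow - Sutton - Hollow - Grove - Ash: 26+3+18+10 = 57
Willow - Grove - Ash - Sutton - Hollow: 11+10+25+3 = 49
Willow - Grove - Ash - Hollow - Sutton: 11+10+22+3 = 46
… (10 more)
The minimum is 45.
One shortest path: Willow → Ash → Grove → Sutton → Hollow.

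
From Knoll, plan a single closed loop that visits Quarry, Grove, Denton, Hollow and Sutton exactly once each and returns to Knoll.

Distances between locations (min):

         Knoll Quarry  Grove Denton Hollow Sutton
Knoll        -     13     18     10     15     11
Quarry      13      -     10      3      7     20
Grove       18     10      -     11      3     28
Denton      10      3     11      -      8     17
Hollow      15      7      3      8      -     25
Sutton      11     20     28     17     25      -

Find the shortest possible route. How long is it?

With 5 stops there are 5!/2 = 60 distinct round trips (a route and its reverse cost the same).
Knoll-Quarry-Grove-Denton-Hollow-Sutton-Knoll: 13+10+11+8+25+11 = 78
Knoll-Quarry-Grove-Denton-Sutton-Hollow-Knoll: 13+10+11+17+25+15 = 91
Knoll-Quarry-Grove-Hollow-Denton-Sutton-Knoll: 13+10+3+8+17+11 = 62
Knoll-Quarry-Grove-Hollow-Sutton-Denton-Knoll: 13+10+3+25+17+10 = 78
Knoll-Quarry-Grove-Sutton-Denton-Hollow-Knoll: 13+10+28+17+8+15 = 91
Knoll-Quarry-Grove-Sutton-Hollow-Denton-Knoll: 13+10+28+25+8+10 = 94
Knoll-Quarry-Denton-Grove-Hollow-Sutton-Knoll: 13+3+11+3+25+11 = 66
Knoll-Quarry-Denton-Grove-Sutton-Hollow-Knoll: 13+3+11+28+25+15 = 95
Knoll-Quarry-Denton-Hollow-Grove-Sutton-Knoll: 13+3+8+3+28+11 = 66
Knoll-Quarry-Denton-Hollow-Sutton-Grove-Knoll: 13+3+8+25+28+18 = 95
Knoll-Quarry-Denton-Sutton-Grove-Hollow-Knoll: 13+3+17+28+3+15 = 79
Knoll-Quarry-Denton-Sutton-Hollow-Grove-Knoll: 13+3+17+25+3+18 = 79
Knoll-Quarry-Hollow-Grove-Denton-Sutton-Knoll: 13+7+3+11+17+11 = 62
Knoll-Quarry-Hollow-Grove-Sutton-Denton-Knoll: 13+7+3+28+17+10 = 78
… (46 more)
Knoll-Grove-Hollow-Quarry-Denton-Sutton-Knoll: 18+3+7+3+17+11 = 59  ← best
The minimum is 59.
One optimal route: Knoll → Grove → Hollow → Quarry → Denton → Sutton → Knoll (or its reverse).

59 min — the shortest possible round trip.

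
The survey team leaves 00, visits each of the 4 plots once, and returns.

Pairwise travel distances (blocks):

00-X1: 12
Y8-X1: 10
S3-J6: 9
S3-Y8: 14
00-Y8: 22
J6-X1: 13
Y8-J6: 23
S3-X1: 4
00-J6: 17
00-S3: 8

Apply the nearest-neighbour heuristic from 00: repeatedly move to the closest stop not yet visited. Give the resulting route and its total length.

00 → [S3:8 / X1:12 / J6:17 / Y8:22] → S3 (8)
S3 → [X1:4 / J6:9 / Y8:14] → X1 (4)
X1 → [Y8:10 / J6:13] → Y8 (10)
Y8 → [J6:23] → J6 (23)
Return J6→00: 17.
Total = 8 + 4 + 10 + 23 + 17 = 62.

Nearest-neighbour total = 62 blocks; route 00 → S3 → X1 → Y8 → J6 → 00.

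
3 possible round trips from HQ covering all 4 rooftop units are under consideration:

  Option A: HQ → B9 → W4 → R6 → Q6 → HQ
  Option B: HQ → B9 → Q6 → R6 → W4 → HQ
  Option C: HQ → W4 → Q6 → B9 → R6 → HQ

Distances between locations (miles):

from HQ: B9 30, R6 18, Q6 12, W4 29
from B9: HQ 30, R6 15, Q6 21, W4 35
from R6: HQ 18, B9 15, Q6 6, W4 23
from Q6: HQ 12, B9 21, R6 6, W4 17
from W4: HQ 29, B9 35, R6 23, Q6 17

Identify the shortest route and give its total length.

Option A: 30 + 35 + 23 + 6 + 12 = 106
Option B: 30 + 21 + 6 + 23 + 29 = 109
Option C: 29 + 17 + 21 + 15 + 18 = 100

100 miles — Option C is the shortest.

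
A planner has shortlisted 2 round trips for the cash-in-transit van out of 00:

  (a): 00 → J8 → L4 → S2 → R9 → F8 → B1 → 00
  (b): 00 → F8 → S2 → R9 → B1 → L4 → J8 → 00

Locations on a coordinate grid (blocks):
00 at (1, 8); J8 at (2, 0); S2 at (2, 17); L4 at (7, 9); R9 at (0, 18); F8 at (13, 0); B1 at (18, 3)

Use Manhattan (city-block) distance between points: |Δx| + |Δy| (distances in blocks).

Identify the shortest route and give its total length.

(a): 9 + 14 + 13 + 3 + 31 + 8 + 22 = 100
(b): 20 + 28 + 3 + 33 + 17 + 14 + 9 = 124

Shortest is (a), total 100 blocks.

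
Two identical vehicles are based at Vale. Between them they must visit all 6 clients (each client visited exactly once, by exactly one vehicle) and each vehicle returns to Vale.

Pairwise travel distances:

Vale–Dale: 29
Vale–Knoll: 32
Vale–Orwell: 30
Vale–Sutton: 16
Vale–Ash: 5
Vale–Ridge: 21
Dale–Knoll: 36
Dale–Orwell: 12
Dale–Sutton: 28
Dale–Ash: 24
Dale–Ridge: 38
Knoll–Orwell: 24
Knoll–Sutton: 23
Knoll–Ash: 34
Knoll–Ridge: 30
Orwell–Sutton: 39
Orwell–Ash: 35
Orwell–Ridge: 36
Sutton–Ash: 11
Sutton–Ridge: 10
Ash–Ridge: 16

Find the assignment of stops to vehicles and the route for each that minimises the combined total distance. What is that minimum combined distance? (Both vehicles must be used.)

There are 2^5 − 1 = 31 ways to divide the 6 stops into two non-empty groups. For each, the best each vehicle can do is its own shortest tour through its group:
  {Dale} + {Knoll, Orwell, Sutton, Ash, Ridge}: 58 + 108 = 166
  {Knoll} + {Dale, Orwell, Sutton, Ash, Ridge}: 64 + 101 = 165
  {Dale, Knoll} + {Orwell, Sutton, Ash, Ridge}: 97 + 92 = 189
  {Orwell} + {Dale, Knoll, Sutton, Ash, Ridge}: 60 + 119 = 179
  {Dale, Orwell} + {Knoll, Sutton, Ash, Ridge}: 71 + 86 = 157
  {Knoll, Orwell} + {Dale, Sutton, Ash, Ridge}: 86 + 88 = 174
  … (31 splits in total)
  {Ash} + {Dale, Knoll, Orwell, Sutton, Ridge}: 10 + 119 = 129  ← best
Best: vehicle 1 Vale → Ash → Vale = 10; vehicle 2 Vale → Dale → Orwell → Knoll → Sutton → Ridge → Vale = 119; combined 129.

Minimum combined distance: 129.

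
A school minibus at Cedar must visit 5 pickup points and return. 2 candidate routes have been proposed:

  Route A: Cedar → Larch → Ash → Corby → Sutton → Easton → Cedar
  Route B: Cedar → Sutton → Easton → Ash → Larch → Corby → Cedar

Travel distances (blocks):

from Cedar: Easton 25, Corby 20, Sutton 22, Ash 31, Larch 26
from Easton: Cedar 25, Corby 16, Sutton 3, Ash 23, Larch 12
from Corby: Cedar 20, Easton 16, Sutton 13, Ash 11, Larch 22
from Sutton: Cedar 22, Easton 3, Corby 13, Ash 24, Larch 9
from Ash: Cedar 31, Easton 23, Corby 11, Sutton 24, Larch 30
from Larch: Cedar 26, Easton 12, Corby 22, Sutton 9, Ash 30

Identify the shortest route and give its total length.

Route A: 26 + 30 + 11 + 13 + 3 + 25 = 108
Route B: 22 + 3 + 23 + 30 + 22 + 20 = 120

Shortest is Route A, total 108 blocks.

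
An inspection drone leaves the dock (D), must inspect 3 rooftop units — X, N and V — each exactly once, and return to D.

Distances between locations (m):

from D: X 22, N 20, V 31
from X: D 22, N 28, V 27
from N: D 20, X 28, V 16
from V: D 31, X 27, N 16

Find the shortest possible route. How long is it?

With 3 stops there are 3!/2 = 3 distinct round trips (a route and its reverse cost the same).
D - X - N - V - D: 22+28+16+31 = 97
D - X - V - N - D: 22+27+16+20 = 85
D - N - X - V - D: 20+28+27+31 = 106
The minimum is 85.
One optimal route: D → X → V → N → D (or its reverse).

85 m — the shortest possible round trip.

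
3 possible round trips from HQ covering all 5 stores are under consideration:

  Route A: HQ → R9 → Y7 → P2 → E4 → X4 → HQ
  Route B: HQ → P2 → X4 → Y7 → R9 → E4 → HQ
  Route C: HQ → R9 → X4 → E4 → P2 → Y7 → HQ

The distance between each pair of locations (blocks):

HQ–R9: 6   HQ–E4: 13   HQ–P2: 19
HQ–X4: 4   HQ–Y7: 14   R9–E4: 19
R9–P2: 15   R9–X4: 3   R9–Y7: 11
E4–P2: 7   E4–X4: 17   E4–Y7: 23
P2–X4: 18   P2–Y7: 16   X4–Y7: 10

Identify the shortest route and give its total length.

61 blocks — Route A is the shortest.

Route A: 6 + 11 + 16 + 7 + 17 + 4 = 61
Route B: 19 + 18 + 10 + 11 + 19 + 13 = 90
Route C: 6 + 3 + 17 + 7 + 16 + 14 = 63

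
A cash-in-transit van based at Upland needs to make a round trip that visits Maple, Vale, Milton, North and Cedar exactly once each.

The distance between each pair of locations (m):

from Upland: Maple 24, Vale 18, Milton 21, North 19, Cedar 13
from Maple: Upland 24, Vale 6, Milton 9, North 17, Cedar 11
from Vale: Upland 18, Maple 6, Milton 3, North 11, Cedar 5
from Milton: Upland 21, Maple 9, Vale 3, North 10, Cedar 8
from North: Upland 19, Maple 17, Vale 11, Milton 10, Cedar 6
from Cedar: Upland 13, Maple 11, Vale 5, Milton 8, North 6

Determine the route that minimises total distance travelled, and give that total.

Minimum total distance: 62 m.

Upland - Maple - Vale - Milton - North - Cedar - Upland: 24+6+3+10+6+13 = 62
Upland - Maple - Vale - Milton - Cedar - North - Upland: 24+6+3+8+6+19 = 66
Upland - Maple - Vale - North - Milton - Cedar - Upland: 24+6+11+10+8+13 = 72
Upland - Maple - Vale - North - Cedar - Milton - Upland: 24+6+11+6+8+21 = 76
Upland - Maple - Vale - Cedar - Milton - North - Upland: 24+6+5+8+10+19 = 72
Upland - Maple - Vale - Cedar - North - Milton - Upland: 24+6+5+6+10+21 = 72
Upland - Maple - Milton - Vale - North - Cedar - Upland: 24+9+3+11+6+13 = 66
Upland - Maple - Milton - Vale - Cedar - North - Upland: 24+9+3+5+6+19 = 66
Upland - Maple - Milton - North - Vale - Cedar - Upland: 24+9+10+11+5+13 = 72
Upland - Maple - Milton - North - Cedar - Vale - Upland: 24+9+10+6+5+18 = 72
Upland - Maple - Milton - Cedar - Vale - North - Upland: 24+9+8+5+11+19 = 76
Upland - Maple - Milton - Cedar - North - Vale - Upland: 24+9+8+6+11+18 = 76
Upland - Maple - North - Vale - Milton - Cedar - Upland: 24+17+11+3+8+13 = 76
Upland - Maple - North - Vale - Cedar - Milton - Upland: 24+17+11+5+8+21 = 86
… (46 more)
The minimum is 62.
One optimal route: Upland → Maple → Vale → Milton → North → Cedar → Upland (or its reverse).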